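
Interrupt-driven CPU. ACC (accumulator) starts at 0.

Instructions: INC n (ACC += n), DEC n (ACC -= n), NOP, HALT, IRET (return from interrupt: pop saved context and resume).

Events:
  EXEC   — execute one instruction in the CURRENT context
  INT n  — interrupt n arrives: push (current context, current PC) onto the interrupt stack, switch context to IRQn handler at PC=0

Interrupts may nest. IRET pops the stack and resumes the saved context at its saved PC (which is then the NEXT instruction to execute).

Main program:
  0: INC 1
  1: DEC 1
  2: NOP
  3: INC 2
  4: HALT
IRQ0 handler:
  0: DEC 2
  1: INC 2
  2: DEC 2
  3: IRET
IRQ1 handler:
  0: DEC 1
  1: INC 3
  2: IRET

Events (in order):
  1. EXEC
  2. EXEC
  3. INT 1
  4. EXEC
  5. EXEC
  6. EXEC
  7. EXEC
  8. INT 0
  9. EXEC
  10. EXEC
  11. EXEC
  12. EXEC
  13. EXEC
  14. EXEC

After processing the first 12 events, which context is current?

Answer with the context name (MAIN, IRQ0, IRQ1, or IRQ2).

Answer: MAIN

Derivation:
Event 1 (EXEC): [MAIN] PC=0: INC 1 -> ACC=1
Event 2 (EXEC): [MAIN] PC=1: DEC 1 -> ACC=0
Event 3 (INT 1): INT 1 arrives: push (MAIN, PC=2), enter IRQ1 at PC=0 (depth now 1)
Event 4 (EXEC): [IRQ1] PC=0: DEC 1 -> ACC=-1
Event 5 (EXEC): [IRQ1] PC=1: INC 3 -> ACC=2
Event 6 (EXEC): [IRQ1] PC=2: IRET -> resume MAIN at PC=2 (depth now 0)
Event 7 (EXEC): [MAIN] PC=2: NOP
Event 8 (INT 0): INT 0 arrives: push (MAIN, PC=3), enter IRQ0 at PC=0 (depth now 1)
Event 9 (EXEC): [IRQ0] PC=0: DEC 2 -> ACC=0
Event 10 (EXEC): [IRQ0] PC=1: INC 2 -> ACC=2
Event 11 (EXEC): [IRQ0] PC=2: DEC 2 -> ACC=0
Event 12 (EXEC): [IRQ0] PC=3: IRET -> resume MAIN at PC=3 (depth now 0)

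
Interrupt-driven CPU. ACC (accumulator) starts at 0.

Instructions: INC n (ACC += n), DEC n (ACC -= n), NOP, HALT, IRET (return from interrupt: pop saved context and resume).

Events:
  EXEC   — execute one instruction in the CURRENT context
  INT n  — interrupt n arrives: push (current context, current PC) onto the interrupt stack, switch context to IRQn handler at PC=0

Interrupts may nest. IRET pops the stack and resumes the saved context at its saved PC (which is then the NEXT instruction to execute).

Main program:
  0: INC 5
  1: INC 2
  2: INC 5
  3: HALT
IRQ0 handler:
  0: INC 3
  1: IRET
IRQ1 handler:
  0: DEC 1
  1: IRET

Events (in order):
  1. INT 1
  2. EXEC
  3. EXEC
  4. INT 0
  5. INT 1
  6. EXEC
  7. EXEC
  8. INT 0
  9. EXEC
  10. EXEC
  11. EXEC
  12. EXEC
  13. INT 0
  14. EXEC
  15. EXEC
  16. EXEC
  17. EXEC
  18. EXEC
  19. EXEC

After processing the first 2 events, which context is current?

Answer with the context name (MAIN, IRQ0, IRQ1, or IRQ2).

Answer: IRQ1

Derivation:
Event 1 (INT 1): INT 1 arrives: push (MAIN, PC=0), enter IRQ1 at PC=0 (depth now 1)
Event 2 (EXEC): [IRQ1] PC=0: DEC 1 -> ACC=-1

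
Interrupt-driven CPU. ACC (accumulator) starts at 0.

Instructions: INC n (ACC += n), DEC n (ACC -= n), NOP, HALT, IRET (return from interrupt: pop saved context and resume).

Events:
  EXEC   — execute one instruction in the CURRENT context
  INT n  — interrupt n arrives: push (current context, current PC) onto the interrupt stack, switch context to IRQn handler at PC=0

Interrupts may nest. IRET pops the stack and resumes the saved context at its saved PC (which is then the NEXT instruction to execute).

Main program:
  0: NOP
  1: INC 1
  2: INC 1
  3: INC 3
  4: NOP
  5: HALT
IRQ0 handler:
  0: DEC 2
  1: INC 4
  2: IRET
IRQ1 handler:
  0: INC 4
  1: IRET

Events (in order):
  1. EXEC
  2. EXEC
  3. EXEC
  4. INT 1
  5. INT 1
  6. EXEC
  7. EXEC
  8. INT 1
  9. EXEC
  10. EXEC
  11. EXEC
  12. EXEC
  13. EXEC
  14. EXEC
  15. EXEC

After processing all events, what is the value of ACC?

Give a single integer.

Event 1 (EXEC): [MAIN] PC=0: NOP
Event 2 (EXEC): [MAIN] PC=1: INC 1 -> ACC=1
Event 3 (EXEC): [MAIN] PC=2: INC 1 -> ACC=2
Event 4 (INT 1): INT 1 arrives: push (MAIN, PC=3), enter IRQ1 at PC=0 (depth now 1)
Event 5 (INT 1): INT 1 arrives: push (IRQ1, PC=0), enter IRQ1 at PC=0 (depth now 2)
Event 6 (EXEC): [IRQ1] PC=0: INC 4 -> ACC=6
Event 7 (EXEC): [IRQ1] PC=1: IRET -> resume IRQ1 at PC=0 (depth now 1)
Event 8 (INT 1): INT 1 arrives: push (IRQ1, PC=0), enter IRQ1 at PC=0 (depth now 2)
Event 9 (EXEC): [IRQ1] PC=0: INC 4 -> ACC=10
Event 10 (EXEC): [IRQ1] PC=1: IRET -> resume IRQ1 at PC=0 (depth now 1)
Event 11 (EXEC): [IRQ1] PC=0: INC 4 -> ACC=14
Event 12 (EXEC): [IRQ1] PC=1: IRET -> resume MAIN at PC=3 (depth now 0)
Event 13 (EXEC): [MAIN] PC=3: INC 3 -> ACC=17
Event 14 (EXEC): [MAIN] PC=4: NOP
Event 15 (EXEC): [MAIN] PC=5: HALT

Answer: 17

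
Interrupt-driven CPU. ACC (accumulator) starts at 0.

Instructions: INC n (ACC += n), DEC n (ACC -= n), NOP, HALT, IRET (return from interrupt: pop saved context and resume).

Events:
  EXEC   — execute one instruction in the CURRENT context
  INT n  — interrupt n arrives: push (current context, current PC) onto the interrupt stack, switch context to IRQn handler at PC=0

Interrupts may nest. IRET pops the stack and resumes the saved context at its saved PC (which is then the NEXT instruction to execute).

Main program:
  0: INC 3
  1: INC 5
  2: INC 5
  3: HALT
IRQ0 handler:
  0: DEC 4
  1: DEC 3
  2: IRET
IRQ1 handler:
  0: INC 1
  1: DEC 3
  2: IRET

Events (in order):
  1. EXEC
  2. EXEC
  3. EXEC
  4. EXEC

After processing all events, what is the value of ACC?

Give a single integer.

Answer: 13

Derivation:
Event 1 (EXEC): [MAIN] PC=0: INC 3 -> ACC=3
Event 2 (EXEC): [MAIN] PC=1: INC 5 -> ACC=8
Event 3 (EXEC): [MAIN] PC=2: INC 5 -> ACC=13
Event 4 (EXEC): [MAIN] PC=3: HALT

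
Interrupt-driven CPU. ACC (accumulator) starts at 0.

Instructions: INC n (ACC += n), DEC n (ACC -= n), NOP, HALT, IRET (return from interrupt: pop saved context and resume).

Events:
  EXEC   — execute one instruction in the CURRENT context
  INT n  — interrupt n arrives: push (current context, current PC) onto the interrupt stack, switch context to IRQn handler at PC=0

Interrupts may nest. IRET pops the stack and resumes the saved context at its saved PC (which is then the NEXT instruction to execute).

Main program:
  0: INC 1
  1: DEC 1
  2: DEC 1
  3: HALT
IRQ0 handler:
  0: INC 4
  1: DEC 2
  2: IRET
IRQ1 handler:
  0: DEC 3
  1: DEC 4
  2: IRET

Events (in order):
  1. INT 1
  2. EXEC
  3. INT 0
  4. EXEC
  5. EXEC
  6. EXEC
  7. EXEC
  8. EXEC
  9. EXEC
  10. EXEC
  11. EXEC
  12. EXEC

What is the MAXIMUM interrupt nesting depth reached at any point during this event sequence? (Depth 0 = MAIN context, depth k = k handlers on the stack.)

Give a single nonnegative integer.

Event 1 (INT 1): INT 1 arrives: push (MAIN, PC=0), enter IRQ1 at PC=0 (depth now 1) [depth=1]
Event 2 (EXEC): [IRQ1] PC=0: DEC 3 -> ACC=-3 [depth=1]
Event 3 (INT 0): INT 0 arrives: push (IRQ1, PC=1), enter IRQ0 at PC=0 (depth now 2) [depth=2]
Event 4 (EXEC): [IRQ0] PC=0: INC 4 -> ACC=1 [depth=2]
Event 5 (EXEC): [IRQ0] PC=1: DEC 2 -> ACC=-1 [depth=2]
Event 6 (EXEC): [IRQ0] PC=2: IRET -> resume IRQ1 at PC=1 (depth now 1) [depth=1]
Event 7 (EXEC): [IRQ1] PC=1: DEC 4 -> ACC=-5 [depth=1]
Event 8 (EXEC): [IRQ1] PC=2: IRET -> resume MAIN at PC=0 (depth now 0) [depth=0]
Event 9 (EXEC): [MAIN] PC=0: INC 1 -> ACC=-4 [depth=0]
Event 10 (EXEC): [MAIN] PC=1: DEC 1 -> ACC=-5 [depth=0]
Event 11 (EXEC): [MAIN] PC=2: DEC 1 -> ACC=-6 [depth=0]
Event 12 (EXEC): [MAIN] PC=3: HALT [depth=0]
Max depth observed: 2

Answer: 2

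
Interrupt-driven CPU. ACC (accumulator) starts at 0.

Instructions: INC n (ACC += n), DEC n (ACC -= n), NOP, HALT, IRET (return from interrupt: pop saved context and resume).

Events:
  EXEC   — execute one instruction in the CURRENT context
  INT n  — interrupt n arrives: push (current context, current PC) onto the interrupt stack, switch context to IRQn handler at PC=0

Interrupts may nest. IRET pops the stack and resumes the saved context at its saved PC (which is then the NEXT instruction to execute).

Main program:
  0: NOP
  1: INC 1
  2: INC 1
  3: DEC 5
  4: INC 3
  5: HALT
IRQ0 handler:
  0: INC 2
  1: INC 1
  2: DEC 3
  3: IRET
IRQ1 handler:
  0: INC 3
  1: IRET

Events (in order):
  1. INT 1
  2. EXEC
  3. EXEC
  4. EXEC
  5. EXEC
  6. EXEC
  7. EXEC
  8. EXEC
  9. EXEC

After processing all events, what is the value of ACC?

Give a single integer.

Event 1 (INT 1): INT 1 arrives: push (MAIN, PC=0), enter IRQ1 at PC=0 (depth now 1)
Event 2 (EXEC): [IRQ1] PC=0: INC 3 -> ACC=3
Event 3 (EXEC): [IRQ1] PC=1: IRET -> resume MAIN at PC=0 (depth now 0)
Event 4 (EXEC): [MAIN] PC=0: NOP
Event 5 (EXEC): [MAIN] PC=1: INC 1 -> ACC=4
Event 6 (EXEC): [MAIN] PC=2: INC 1 -> ACC=5
Event 7 (EXEC): [MAIN] PC=3: DEC 5 -> ACC=0
Event 8 (EXEC): [MAIN] PC=4: INC 3 -> ACC=3
Event 9 (EXEC): [MAIN] PC=5: HALT

Answer: 3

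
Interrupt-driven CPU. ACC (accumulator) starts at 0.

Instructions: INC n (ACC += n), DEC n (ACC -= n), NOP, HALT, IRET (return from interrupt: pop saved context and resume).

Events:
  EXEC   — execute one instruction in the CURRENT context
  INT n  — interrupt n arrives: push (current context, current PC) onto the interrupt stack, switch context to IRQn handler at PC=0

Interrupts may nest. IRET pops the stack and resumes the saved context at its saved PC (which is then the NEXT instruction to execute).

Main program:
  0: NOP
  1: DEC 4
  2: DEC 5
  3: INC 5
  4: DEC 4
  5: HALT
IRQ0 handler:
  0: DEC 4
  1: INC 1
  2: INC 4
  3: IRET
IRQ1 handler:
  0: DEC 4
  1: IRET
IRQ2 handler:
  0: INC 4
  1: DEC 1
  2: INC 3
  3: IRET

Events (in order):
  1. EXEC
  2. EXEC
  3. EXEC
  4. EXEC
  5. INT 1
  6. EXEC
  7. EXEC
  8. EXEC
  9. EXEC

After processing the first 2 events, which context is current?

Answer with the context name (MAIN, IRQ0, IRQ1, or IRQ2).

Event 1 (EXEC): [MAIN] PC=0: NOP
Event 2 (EXEC): [MAIN] PC=1: DEC 4 -> ACC=-4

Answer: MAIN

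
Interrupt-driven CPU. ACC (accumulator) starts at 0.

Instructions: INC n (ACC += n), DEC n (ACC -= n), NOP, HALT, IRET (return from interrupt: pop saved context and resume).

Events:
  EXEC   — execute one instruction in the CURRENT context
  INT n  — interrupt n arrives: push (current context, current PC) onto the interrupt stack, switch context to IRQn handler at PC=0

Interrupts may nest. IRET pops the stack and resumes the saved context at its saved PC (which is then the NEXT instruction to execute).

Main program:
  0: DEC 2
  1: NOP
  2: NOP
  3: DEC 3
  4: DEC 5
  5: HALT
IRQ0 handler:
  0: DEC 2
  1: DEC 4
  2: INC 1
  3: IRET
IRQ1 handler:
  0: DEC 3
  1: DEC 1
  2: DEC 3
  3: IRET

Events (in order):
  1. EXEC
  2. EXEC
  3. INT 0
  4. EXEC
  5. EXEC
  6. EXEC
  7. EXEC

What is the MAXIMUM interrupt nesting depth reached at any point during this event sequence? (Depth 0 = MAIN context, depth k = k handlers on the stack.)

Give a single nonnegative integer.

Event 1 (EXEC): [MAIN] PC=0: DEC 2 -> ACC=-2 [depth=0]
Event 2 (EXEC): [MAIN] PC=1: NOP [depth=0]
Event 3 (INT 0): INT 0 arrives: push (MAIN, PC=2), enter IRQ0 at PC=0 (depth now 1) [depth=1]
Event 4 (EXEC): [IRQ0] PC=0: DEC 2 -> ACC=-4 [depth=1]
Event 5 (EXEC): [IRQ0] PC=1: DEC 4 -> ACC=-8 [depth=1]
Event 6 (EXEC): [IRQ0] PC=2: INC 1 -> ACC=-7 [depth=1]
Event 7 (EXEC): [IRQ0] PC=3: IRET -> resume MAIN at PC=2 (depth now 0) [depth=0]
Max depth observed: 1

Answer: 1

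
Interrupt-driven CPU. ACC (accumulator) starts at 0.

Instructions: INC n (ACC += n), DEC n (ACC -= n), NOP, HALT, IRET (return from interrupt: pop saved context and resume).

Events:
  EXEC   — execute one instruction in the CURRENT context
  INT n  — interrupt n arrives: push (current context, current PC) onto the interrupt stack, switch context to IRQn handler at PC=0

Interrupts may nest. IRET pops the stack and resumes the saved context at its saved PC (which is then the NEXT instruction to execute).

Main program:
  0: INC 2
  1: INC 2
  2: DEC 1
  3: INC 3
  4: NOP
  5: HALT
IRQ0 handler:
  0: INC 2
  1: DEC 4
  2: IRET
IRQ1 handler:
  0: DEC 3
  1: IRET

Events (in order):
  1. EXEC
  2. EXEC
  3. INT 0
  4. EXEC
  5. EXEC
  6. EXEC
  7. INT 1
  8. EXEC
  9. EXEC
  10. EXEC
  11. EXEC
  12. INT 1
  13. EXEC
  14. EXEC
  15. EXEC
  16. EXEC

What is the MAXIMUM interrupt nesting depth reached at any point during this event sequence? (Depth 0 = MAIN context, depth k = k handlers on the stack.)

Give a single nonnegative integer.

Answer: 1

Derivation:
Event 1 (EXEC): [MAIN] PC=0: INC 2 -> ACC=2 [depth=0]
Event 2 (EXEC): [MAIN] PC=1: INC 2 -> ACC=4 [depth=0]
Event 3 (INT 0): INT 0 arrives: push (MAIN, PC=2), enter IRQ0 at PC=0 (depth now 1) [depth=1]
Event 4 (EXEC): [IRQ0] PC=0: INC 2 -> ACC=6 [depth=1]
Event 5 (EXEC): [IRQ0] PC=1: DEC 4 -> ACC=2 [depth=1]
Event 6 (EXEC): [IRQ0] PC=2: IRET -> resume MAIN at PC=2 (depth now 0) [depth=0]
Event 7 (INT 1): INT 1 arrives: push (MAIN, PC=2), enter IRQ1 at PC=0 (depth now 1) [depth=1]
Event 8 (EXEC): [IRQ1] PC=0: DEC 3 -> ACC=-1 [depth=1]
Event 9 (EXEC): [IRQ1] PC=1: IRET -> resume MAIN at PC=2 (depth now 0) [depth=0]
Event 10 (EXEC): [MAIN] PC=2: DEC 1 -> ACC=-2 [depth=0]
Event 11 (EXEC): [MAIN] PC=3: INC 3 -> ACC=1 [depth=0]
Event 12 (INT 1): INT 1 arrives: push (MAIN, PC=4), enter IRQ1 at PC=0 (depth now 1) [depth=1]
Event 13 (EXEC): [IRQ1] PC=0: DEC 3 -> ACC=-2 [depth=1]
Event 14 (EXEC): [IRQ1] PC=1: IRET -> resume MAIN at PC=4 (depth now 0) [depth=0]
Event 15 (EXEC): [MAIN] PC=4: NOP [depth=0]
Event 16 (EXEC): [MAIN] PC=5: HALT [depth=0]
Max depth observed: 1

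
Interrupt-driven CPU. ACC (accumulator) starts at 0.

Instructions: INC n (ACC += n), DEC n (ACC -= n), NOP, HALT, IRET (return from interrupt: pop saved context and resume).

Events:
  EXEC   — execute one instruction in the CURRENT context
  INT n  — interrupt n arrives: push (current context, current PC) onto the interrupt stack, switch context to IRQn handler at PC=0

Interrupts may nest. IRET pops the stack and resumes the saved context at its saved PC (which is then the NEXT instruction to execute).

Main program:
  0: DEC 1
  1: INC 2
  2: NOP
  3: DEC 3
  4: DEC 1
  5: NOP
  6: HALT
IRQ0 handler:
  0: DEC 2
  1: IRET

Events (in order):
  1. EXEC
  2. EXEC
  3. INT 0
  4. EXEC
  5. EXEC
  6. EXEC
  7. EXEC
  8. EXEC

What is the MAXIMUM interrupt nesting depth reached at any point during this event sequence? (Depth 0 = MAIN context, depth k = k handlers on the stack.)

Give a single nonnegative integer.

Answer: 1

Derivation:
Event 1 (EXEC): [MAIN] PC=0: DEC 1 -> ACC=-1 [depth=0]
Event 2 (EXEC): [MAIN] PC=1: INC 2 -> ACC=1 [depth=0]
Event 3 (INT 0): INT 0 arrives: push (MAIN, PC=2), enter IRQ0 at PC=0 (depth now 1) [depth=1]
Event 4 (EXEC): [IRQ0] PC=0: DEC 2 -> ACC=-1 [depth=1]
Event 5 (EXEC): [IRQ0] PC=1: IRET -> resume MAIN at PC=2 (depth now 0) [depth=0]
Event 6 (EXEC): [MAIN] PC=2: NOP [depth=0]
Event 7 (EXEC): [MAIN] PC=3: DEC 3 -> ACC=-4 [depth=0]
Event 8 (EXEC): [MAIN] PC=4: DEC 1 -> ACC=-5 [depth=0]
Max depth observed: 1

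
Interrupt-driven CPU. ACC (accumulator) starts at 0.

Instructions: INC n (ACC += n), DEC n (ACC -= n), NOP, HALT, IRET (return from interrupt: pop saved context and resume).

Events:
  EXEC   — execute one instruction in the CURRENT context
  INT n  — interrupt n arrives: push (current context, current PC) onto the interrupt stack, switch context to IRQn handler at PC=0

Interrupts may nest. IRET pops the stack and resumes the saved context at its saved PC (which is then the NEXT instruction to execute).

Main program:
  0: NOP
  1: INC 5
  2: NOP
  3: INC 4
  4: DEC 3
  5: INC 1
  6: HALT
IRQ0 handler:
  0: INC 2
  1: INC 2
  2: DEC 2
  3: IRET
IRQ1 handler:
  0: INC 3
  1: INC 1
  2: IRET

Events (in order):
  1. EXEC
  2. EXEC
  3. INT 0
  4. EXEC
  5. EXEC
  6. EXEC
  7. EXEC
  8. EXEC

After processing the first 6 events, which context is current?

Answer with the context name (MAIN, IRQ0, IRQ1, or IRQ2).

Answer: IRQ0

Derivation:
Event 1 (EXEC): [MAIN] PC=0: NOP
Event 2 (EXEC): [MAIN] PC=1: INC 5 -> ACC=5
Event 3 (INT 0): INT 0 arrives: push (MAIN, PC=2), enter IRQ0 at PC=0 (depth now 1)
Event 4 (EXEC): [IRQ0] PC=0: INC 2 -> ACC=7
Event 5 (EXEC): [IRQ0] PC=1: INC 2 -> ACC=9
Event 6 (EXEC): [IRQ0] PC=2: DEC 2 -> ACC=7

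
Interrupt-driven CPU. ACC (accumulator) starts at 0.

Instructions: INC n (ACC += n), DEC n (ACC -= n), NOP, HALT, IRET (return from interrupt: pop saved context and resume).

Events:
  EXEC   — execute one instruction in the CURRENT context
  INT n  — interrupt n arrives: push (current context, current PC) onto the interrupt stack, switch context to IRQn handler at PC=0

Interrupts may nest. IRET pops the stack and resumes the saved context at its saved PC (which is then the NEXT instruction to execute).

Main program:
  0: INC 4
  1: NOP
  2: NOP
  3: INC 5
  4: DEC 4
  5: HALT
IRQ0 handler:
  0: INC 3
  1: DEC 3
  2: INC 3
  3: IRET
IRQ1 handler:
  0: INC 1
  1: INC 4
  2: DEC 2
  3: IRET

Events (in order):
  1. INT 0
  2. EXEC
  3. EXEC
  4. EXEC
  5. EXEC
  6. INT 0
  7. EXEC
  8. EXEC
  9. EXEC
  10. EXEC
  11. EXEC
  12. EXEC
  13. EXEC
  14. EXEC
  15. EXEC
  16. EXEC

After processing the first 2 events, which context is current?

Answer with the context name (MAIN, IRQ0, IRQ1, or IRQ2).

Answer: IRQ0

Derivation:
Event 1 (INT 0): INT 0 arrives: push (MAIN, PC=0), enter IRQ0 at PC=0 (depth now 1)
Event 2 (EXEC): [IRQ0] PC=0: INC 3 -> ACC=3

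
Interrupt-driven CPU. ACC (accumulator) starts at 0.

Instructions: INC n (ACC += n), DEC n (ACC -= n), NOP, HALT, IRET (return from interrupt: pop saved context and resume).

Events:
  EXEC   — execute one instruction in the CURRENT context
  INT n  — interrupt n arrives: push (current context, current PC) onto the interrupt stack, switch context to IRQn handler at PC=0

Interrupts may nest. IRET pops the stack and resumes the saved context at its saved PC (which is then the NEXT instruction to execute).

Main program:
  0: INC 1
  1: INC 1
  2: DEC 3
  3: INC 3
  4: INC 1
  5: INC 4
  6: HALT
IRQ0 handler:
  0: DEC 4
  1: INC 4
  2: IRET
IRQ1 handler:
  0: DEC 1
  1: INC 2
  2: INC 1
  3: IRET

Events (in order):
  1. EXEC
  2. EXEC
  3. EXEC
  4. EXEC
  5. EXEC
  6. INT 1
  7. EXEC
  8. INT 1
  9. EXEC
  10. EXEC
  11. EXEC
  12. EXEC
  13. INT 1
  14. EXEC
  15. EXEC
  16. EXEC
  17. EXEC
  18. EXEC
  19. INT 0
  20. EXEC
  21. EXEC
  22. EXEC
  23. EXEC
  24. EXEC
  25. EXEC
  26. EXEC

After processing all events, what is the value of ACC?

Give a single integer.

Event 1 (EXEC): [MAIN] PC=0: INC 1 -> ACC=1
Event 2 (EXEC): [MAIN] PC=1: INC 1 -> ACC=2
Event 3 (EXEC): [MAIN] PC=2: DEC 3 -> ACC=-1
Event 4 (EXEC): [MAIN] PC=3: INC 3 -> ACC=2
Event 5 (EXEC): [MAIN] PC=4: INC 1 -> ACC=3
Event 6 (INT 1): INT 1 arrives: push (MAIN, PC=5), enter IRQ1 at PC=0 (depth now 1)
Event 7 (EXEC): [IRQ1] PC=0: DEC 1 -> ACC=2
Event 8 (INT 1): INT 1 arrives: push (IRQ1, PC=1), enter IRQ1 at PC=0 (depth now 2)
Event 9 (EXEC): [IRQ1] PC=0: DEC 1 -> ACC=1
Event 10 (EXEC): [IRQ1] PC=1: INC 2 -> ACC=3
Event 11 (EXEC): [IRQ1] PC=2: INC 1 -> ACC=4
Event 12 (EXEC): [IRQ1] PC=3: IRET -> resume IRQ1 at PC=1 (depth now 1)
Event 13 (INT 1): INT 1 arrives: push (IRQ1, PC=1), enter IRQ1 at PC=0 (depth now 2)
Event 14 (EXEC): [IRQ1] PC=0: DEC 1 -> ACC=3
Event 15 (EXEC): [IRQ1] PC=1: INC 2 -> ACC=5
Event 16 (EXEC): [IRQ1] PC=2: INC 1 -> ACC=6
Event 17 (EXEC): [IRQ1] PC=3: IRET -> resume IRQ1 at PC=1 (depth now 1)
Event 18 (EXEC): [IRQ1] PC=1: INC 2 -> ACC=8
Event 19 (INT 0): INT 0 arrives: push (IRQ1, PC=2), enter IRQ0 at PC=0 (depth now 2)
Event 20 (EXEC): [IRQ0] PC=0: DEC 4 -> ACC=4
Event 21 (EXEC): [IRQ0] PC=1: INC 4 -> ACC=8
Event 22 (EXEC): [IRQ0] PC=2: IRET -> resume IRQ1 at PC=2 (depth now 1)
Event 23 (EXEC): [IRQ1] PC=2: INC 1 -> ACC=9
Event 24 (EXEC): [IRQ1] PC=3: IRET -> resume MAIN at PC=5 (depth now 0)
Event 25 (EXEC): [MAIN] PC=5: INC 4 -> ACC=13
Event 26 (EXEC): [MAIN] PC=6: HALT

Answer: 13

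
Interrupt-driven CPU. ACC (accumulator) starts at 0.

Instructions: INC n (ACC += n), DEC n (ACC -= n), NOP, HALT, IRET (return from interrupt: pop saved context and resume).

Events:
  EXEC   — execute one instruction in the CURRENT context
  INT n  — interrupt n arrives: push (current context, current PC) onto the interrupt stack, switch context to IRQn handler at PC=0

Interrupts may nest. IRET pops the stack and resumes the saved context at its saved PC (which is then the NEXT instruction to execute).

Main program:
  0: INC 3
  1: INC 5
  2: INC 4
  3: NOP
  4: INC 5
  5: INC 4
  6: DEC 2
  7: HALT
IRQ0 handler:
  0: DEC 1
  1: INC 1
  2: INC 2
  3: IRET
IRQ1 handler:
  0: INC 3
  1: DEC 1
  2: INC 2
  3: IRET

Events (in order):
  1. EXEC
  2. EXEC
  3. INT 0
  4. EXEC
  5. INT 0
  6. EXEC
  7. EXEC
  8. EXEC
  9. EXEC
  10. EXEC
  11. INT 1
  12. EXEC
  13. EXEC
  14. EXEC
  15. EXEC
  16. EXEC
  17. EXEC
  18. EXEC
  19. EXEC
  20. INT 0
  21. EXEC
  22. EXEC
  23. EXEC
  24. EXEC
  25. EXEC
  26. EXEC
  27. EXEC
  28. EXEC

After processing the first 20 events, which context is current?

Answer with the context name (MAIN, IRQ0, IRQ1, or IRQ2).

Answer: IRQ0

Derivation:
Event 1 (EXEC): [MAIN] PC=0: INC 3 -> ACC=3
Event 2 (EXEC): [MAIN] PC=1: INC 5 -> ACC=8
Event 3 (INT 0): INT 0 arrives: push (MAIN, PC=2), enter IRQ0 at PC=0 (depth now 1)
Event 4 (EXEC): [IRQ0] PC=0: DEC 1 -> ACC=7
Event 5 (INT 0): INT 0 arrives: push (IRQ0, PC=1), enter IRQ0 at PC=0 (depth now 2)
Event 6 (EXEC): [IRQ0] PC=0: DEC 1 -> ACC=6
Event 7 (EXEC): [IRQ0] PC=1: INC 1 -> ACC=7
Event 8 (EXEC): [IRQ0] PC=2: INC 2 -> ACC=9
Event 9 (EXEC): [IRQ0] PC=3: IRET -> resume IRQ0 at PC=1 (depth now 1)
Event 10 (EXEC): [IRQ0] PC=1: INC 1 -> ACC=10
Event 11 (INT 1): INT 1 arrives: push (IRQ0, PC=2), enter IRQ1 at PC=0 (depth now 2)
Event 12 (EXEC): [IRQ1] PC=0: INC 3 -> ACC=13
Event 13 (EXEC): [IRQ1] PC=1: DEC 1 -> ACC=12
Event 14 (EXEC): [IRQ1] PC=2: INC 2 -> ACC=14
Event 15 (EXEC): [IRQ1] PC=3: IRET -> resume IRQ0 at PC=2 (depth now 1)
Event 16 (EXEC): [IRQ0] PC=2: INC 2 -> ACC=16
Event 17 (EXEC): [IRQ0] PC=3: IRET -> resume MAIN at PC=2 (depth now 0)
Event 18 (EXEC): [MAIN] PC=2: INC 4 -> ACC=20
Event 19 (EXEC): [MAIN] PC=3: NOP
Event 20 (INT 0): INT 0 arrives: push (MAIN, PC=4), enter IRQ0 at PC=0 (depth now 1)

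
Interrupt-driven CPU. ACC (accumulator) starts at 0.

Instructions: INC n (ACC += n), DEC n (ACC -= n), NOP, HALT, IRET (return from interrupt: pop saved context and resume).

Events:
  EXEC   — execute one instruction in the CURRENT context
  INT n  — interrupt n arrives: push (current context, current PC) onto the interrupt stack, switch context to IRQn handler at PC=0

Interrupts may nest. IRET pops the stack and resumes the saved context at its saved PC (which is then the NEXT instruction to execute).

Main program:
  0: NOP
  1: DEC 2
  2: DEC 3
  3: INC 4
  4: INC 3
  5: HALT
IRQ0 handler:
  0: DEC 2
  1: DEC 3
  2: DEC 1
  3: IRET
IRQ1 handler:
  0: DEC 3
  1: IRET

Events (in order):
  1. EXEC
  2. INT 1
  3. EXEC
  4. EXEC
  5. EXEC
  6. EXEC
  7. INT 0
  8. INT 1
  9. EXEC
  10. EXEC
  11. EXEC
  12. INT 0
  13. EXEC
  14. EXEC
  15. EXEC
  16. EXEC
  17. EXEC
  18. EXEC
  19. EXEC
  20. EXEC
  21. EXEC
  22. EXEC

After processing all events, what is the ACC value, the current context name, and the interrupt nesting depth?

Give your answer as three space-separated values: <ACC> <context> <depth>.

Answer: -16 MAIN 0

Derivation:
Event 1 (EXEC): [MAIN] PC=0: NOP
Event 2 (INT 1): INT 1 arrives: push (MAIN, PC=1), enter IRQ1 at PC=0 (depth now 1)
Event 3 (EXEC): [IRQ1] PC=0: DEC 3 -> ACC=-3
Event 4 (EXEC): [IRQ1] PC=1: IRET -> resume MAIN at PC=1 (depth now 0)
Event 5 (EXEC): [MAIN] PC=1: DEC 2 -> ACC=-5
Event 6 (EXEC): [MAIN] PC=2: DEC 3 -> ACC=-8
Event 7 (INT 0): INT 0 arrives: push (MAIN, PC=3), enter IRQ0 at PC=0 (depth now 1)
Event 8 (INT 1): INT 1 arrives: push (IRQ0, PC=0), enter IRQ1 at PC=0 (depth now 2)
Event 9 (EXEC): [IRQ1] PC=0: DEC 3 -> ACC=-11
Event 10 (EXEC): [IRQ1] PC=1: IRET -> resume IRQ0 at PC=0 (depth now 1)
Event 11 (EXEC): [IRQ0] PC=0: DEC 2 -> ACC=-13
Event 12 (INT 0): INT 0 arrives: push (IRQ0, PC=1), enter IRQ0 at PC=0 (depth now 2)
Event 13 (EXEC): [IRQ0] PC=0: DEC 2 -> ACC=-15
Event 14 (EXEC): [IRQ0] PC=1: DEC 3 -> ACC=-18
Event 15 (EXEC): [IRQ0] PC=2: DEC 1 -> ACC=-19
Event 16 (EXEC): [IRQ0] PC=3: IRET -> resume IRQ0 at PC=1 (depth now 1)
Event 17 (EXEC): [IRQ0] PC=1: DEC 3 -> ACC=-22
Event 18 (EXEC): [IRQ0] PC=2: DEC 1 -> ACC=-23
Event 19 (EXEC): [IRQ0] PC=3: IRET -> resume MAIN at PC=3 (depth now 0)
Event 20 (EXEC): [MAIN] PC=3: INC 4 -> ACC=-19
Event 21 (EXEC): [MAIN] PC=4: INC 3 -> ACC=-16
Event 22 (EXEC): [MAIN] PC=5: HALT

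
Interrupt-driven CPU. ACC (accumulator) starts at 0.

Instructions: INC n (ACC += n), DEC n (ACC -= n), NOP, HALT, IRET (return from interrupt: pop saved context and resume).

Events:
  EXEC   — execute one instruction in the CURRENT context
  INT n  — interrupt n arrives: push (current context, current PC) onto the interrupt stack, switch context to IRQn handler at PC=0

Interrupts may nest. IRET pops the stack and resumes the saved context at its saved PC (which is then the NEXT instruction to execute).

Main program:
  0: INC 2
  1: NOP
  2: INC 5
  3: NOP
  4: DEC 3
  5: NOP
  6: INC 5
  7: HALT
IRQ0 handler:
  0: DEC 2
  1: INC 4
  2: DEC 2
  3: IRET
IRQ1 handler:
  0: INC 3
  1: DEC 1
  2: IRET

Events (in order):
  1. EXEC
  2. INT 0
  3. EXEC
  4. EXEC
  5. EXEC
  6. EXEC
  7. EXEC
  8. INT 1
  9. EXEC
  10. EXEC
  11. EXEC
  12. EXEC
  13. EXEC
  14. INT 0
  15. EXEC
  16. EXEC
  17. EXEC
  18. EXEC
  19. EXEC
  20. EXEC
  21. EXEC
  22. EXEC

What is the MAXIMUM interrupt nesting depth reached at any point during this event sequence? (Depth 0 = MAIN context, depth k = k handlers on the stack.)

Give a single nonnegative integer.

Answer: 1

Derivation:
Event 1 (EXEC): [MAIN] PC=0: INC 2 -> ACC=2 [depth=0]
Event 2 (INT 0): INT 0 arrives: push (MAIN, PC=1), enter IRQ0 at PC=0 (depth now 1) [depth=1]
Event 3 (EXEC): [IRQ0] PC=0: DEC 2 -> ACC=0 [depth=1]
Event 4 (EXEC): [IRQ0] PC=1: INC 4 -> ACC=4 [depth=1]
Event 5 (EXEC): [IRQ0] PC=2: DEC 2 -> ACC=2 [depth=1]
Event 6 (EXEC): [IRQ0] PC=3: IRET -> resume MAIN at PC=1 (depth now 0) [depth=0]
Event 7 (EXEC): [MAIN] PC=1: NOP [depth=0]
Event 8 (INT 1): INT 1 arrives: push (MAIN, PC=2), enter IRQ1 at PC=0 (depth now 1) [depth=1]
Event 9 (EXEC): [IRQ1] PC=0: INC 3 -> ACC=5 [depth=1]
Event 10 (EXEC): [IRQ1] PC=1: DEC 1 -> ACC=4 [depth=1]
Event 11 (EXEC): [IRQ1] PC=2: IRET -> resume MAIN at PC=2 (depth now 0) [depth=0]
Event 12 (EXEC): [MAIN] PC=2: INC 5 -> ACC=9 [depth=0]
Event 13 (EXEC): [MAIN] PC=3: NOP [depth=0]
Event 14 (INT 0): INT 0 arrives: push (MAIN, PC=4), enter IRQ0 at PC=0 (depth now 1) [depth=1]
Event 15 (EXEC): [IRQ0] PC=0: DEC 2 -> ACC=7 [depth=1]
Event 16 (EXEC): [IRQ0] PC=1: INC 4 -> ACC=11 [depth=1]
Event 17 (EXEC): [IRQ0] PC=2: DEC 2 -> ACC=9 [depth=1]
Event 18 (EXEC): [IRQ0] PC=3: IRET -> resume MAIN at PC=4 (depth now 0) [depth=0]
Event 19 (EXEC): [MAIN] PC=4: DEC 3 -> ACC=6 [depth=0]
Event 20 (EXEC): [MAIN] PC=5: NOP [depth=0]
Event 21 (EXEC): [MAIN] PC=6: INC 5 -> ACC=11 [depth=0]
Event 22 (EXEC): [MAIN] PC=7: HALT [depth=0]
Max depth observed: 1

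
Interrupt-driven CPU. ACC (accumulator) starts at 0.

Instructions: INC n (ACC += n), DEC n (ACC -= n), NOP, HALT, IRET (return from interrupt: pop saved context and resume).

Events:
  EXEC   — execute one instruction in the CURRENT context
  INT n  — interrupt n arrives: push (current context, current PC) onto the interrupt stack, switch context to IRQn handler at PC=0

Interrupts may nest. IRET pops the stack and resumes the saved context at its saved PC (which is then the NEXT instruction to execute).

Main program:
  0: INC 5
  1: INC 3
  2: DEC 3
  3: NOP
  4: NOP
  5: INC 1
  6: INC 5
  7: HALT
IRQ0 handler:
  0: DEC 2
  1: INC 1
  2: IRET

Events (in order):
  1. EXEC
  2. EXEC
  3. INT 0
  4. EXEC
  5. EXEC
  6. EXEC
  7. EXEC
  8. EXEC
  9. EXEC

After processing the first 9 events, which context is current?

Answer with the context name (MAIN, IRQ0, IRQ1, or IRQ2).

Event 1 (EXEC): [MAIN] PC=0: INC 5 -> ACC=5
Event 2 (EXEC): [MAIN] PC=1: INC 3 -> ACC=8
Event 3 (INT 0): INT 0 arrives: push (MAIN, PC=2), enter IRQ0 at PC=0 (depth now 1)
Event 4 (EXEC): [IRQ0] PC=0: DEC 2 -> ACC=6
Event 5 (EXEC): [IRQ0] PC=1: INC 1 -> ACC=7
Event 6 (EXEC): [IRQ0] PC=2: IRET -> resume MAIN at PC=2 (depth now 0)
Event 7 (EXEC): [MAIN] PC=2: DEC 3 -> ACC=4
Event 8 (EXEC): [MAIN] PC=3: NOP
Event 9 (EXEC): [MAIN] PC=4: NOP

Answer: MAIN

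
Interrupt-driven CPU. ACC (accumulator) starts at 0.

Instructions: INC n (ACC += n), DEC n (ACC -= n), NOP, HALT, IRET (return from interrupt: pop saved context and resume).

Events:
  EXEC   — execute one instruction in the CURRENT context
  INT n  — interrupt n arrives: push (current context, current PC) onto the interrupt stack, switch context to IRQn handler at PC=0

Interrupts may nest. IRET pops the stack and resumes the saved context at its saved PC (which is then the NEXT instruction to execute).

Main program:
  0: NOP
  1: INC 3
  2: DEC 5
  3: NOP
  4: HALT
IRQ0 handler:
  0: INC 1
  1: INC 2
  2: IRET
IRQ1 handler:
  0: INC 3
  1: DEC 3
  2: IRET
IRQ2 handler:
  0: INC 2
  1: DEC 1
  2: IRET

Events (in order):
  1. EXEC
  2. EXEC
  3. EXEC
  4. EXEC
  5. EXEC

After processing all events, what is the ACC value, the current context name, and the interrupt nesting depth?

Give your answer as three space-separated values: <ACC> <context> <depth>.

Event 1 (EXEC): [MAIN] PC=0: NOP
Event 2 (EXEC): [MAIN] PC=1: INC 3 -> ACC=3
Event 3 (EXEC): [MAIN] PC=2: DEC 5 -> ACC=-2
Event 4 (EXEC): [MAIN] PC=3: NOP
Event 5 (EXEC): [MAIN] PC=4: HALT

Answer: -2 MAIN 0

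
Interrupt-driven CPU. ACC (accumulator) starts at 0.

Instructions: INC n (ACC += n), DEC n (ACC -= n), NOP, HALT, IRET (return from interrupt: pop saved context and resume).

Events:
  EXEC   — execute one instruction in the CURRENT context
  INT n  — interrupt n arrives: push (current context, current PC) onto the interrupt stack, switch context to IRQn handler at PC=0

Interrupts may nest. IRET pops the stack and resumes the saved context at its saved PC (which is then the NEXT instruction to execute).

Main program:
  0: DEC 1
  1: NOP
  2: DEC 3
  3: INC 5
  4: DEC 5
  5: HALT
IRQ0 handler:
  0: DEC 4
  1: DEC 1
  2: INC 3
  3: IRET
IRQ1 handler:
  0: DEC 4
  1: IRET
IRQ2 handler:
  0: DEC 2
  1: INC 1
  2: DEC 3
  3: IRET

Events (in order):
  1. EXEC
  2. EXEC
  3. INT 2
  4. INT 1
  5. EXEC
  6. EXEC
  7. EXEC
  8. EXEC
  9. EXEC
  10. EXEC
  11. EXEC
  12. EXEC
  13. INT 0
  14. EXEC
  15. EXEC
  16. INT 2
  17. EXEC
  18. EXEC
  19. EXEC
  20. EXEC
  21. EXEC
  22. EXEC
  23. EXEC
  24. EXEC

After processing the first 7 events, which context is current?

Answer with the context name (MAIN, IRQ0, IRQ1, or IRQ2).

Event 1 (EXEC): [MAIN] PC=0: DEC 1 -> ACC=-1
Event 2 (EXEC): [MAIN] PC=1: NOP
Event 3 (INT 2): INT 2 arrives: push (MAIN, PC=2), enter IRQ2 at PC=0 (depth now 1)
Event 4 (INT 1): INT 1 arrives: push (IRQ2, PC=0), enter IRQ1 at PC=0 (depth now 2)
Event 5 (EXEC): [IRQ1] PC=0: DEC 4 -> ACC=-5
Event 6 (EXEC): [IRQ1] PC=1: IRET -> resume IRQ2 at PC=0 (depth now 1)
Event 7 (EXEC): [IRQ2] PC=0: DEC 2 -> ACC=-7

Answer: IRQ2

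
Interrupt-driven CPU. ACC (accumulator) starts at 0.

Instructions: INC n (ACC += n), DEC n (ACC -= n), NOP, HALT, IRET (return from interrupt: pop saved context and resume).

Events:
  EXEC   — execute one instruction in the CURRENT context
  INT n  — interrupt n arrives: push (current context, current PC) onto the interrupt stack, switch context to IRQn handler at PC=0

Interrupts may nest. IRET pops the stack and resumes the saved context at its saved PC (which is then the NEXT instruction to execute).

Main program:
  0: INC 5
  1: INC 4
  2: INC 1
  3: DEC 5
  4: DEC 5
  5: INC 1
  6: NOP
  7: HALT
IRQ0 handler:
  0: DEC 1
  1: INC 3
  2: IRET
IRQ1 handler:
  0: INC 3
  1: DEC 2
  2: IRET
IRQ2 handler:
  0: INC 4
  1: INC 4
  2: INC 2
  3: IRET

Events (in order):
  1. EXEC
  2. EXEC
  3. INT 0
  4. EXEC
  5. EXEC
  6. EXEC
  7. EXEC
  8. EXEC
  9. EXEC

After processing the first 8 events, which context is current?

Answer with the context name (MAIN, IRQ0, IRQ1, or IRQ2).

Event 1 (EXEC): [MAIN] PC=0: INC 5 -> ACC=5
Event 2 (EXEC): [MAIN] PC=1: INC 4 -> ACC=9
Event 3 (INT 0): INT 0 arrives: push (MAIN, PC=2), enter IRQ0 at PC=0 (depth now 1)
Event 4 (EXEC): [IRQ0] PC=0: DEC 1 -> ACC=8
Event 5 (EXEC): [IRQ0] PC=1: INC 3 -> ACC=11
Event 6 (EXEC): [IRQ0] PC=2: IRET -> resume MAIN at PC=2 (depth now 0)
Event 7 (EXEC): [MAIN] PC=2: INC 1 -> ACC=12
Event 8 (EXEC): [MAIN] PC=3: DEC 5 -> ACC=7

Answer: MAIN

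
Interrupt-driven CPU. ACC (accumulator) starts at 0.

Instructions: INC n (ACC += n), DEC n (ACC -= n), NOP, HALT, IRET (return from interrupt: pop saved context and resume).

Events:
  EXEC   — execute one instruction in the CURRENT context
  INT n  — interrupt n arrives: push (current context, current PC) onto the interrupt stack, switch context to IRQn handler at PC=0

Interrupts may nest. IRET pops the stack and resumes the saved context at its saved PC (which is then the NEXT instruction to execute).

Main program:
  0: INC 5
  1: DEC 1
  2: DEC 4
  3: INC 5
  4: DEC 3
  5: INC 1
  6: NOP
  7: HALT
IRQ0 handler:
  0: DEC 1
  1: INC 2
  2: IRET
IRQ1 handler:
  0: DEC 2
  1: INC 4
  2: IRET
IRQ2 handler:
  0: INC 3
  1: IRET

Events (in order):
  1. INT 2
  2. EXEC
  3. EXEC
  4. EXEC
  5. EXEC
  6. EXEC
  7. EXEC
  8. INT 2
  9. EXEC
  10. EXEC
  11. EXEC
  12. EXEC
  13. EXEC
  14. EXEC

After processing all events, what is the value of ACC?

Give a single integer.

Answer: 9

Derivation:
Event 1 (INT 2): INT 2 arrives: push (MAIN, PC=0), enter IRQ2 at PC=0 (depth now 1)
Event 2 (EXEC): [IRQ2] PC=0: INC 3 -> ACC=3
Event 3 (EXEC): [IRQ2] PC=1: IRET -> resume MAIN at PC=0 (depth now 0)
Event 4 (EXEC): [MAIN] PC=0: INC 5 -> ACC=8
Event 5 (EXEC): [MAIN] PC=1: DEC 1 -> ACC=7
Event 6 (EXEC): [MAIN] PC=2: DEC 4 -> ACC=3
Event 7 (EXEC): [MAIN] PC=3: INC 5 -> ACC=8
Event 8 (INT 2): INT 2 arrives: push (MAIN, PC=4), enter IRQ2 at PC=0 (depth now 1)
Event 9 (EXEC): [IRQ2] PC=0: INC 3 -> ACC=11
Event 10 (EXEC): [IRQ2] PC=1: IRET -> resume MAIN at PC=4 (depth now 0)
Event 11 (EXEC): [MAIN] PC=4: DEC 3 -> ACC=8
Event 12 (EXEC): [MAIN] PC=5: INC 1 -> ACC=9
Event 13 (EXEC): [MAIN] PC=6: NOP
Event 14 (EXEC): [MAIN] PC=7: HALT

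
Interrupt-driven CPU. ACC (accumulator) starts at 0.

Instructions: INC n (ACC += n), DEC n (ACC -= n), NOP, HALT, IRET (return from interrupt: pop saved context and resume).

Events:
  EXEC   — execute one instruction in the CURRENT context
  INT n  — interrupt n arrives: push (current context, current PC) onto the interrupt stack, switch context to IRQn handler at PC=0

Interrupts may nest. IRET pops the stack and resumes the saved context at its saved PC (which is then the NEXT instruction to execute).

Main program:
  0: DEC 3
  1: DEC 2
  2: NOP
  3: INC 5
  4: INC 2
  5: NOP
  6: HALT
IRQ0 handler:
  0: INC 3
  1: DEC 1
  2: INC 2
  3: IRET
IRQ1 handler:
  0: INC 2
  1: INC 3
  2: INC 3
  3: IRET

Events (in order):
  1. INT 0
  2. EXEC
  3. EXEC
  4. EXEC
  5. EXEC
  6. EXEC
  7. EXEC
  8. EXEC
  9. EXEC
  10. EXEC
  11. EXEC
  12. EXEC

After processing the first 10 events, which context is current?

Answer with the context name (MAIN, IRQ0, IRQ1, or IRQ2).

Answer: MAIN

Derivation:
Event 1 (INT 0): INT 0 arrives: push (MAIN, PC=0), enter IRQ0 at PC=0 (depth now 1)
Event 2 (EXEC): [IRQ0] PC=0: INC 3 -> ACC=3
Event 3 (EXEC): [IRQ0] PC=1: DEC 1 -> ACC=2
Event 4 (EXEC): [IRQ0] PC=2: INC 2 -> ACC=4
Event 5 (EXEC): [IRQ0] PC=3: IRET -> resume MAIN at PC=0 (depth now 0)
Event 6 (EXEC): [MAIN] PC=0: DEC 3 -> ACC=1
Event 7 (EXEC): [MAIN] PC=1: DEC 2 -> ACC=-1
Event 8 (EXEC): [MAIN] PC=2: NOP
Event 9 (EXEC): [MAIN] PC=3: INC 5 -> ACC=4
Event 10 (EXEC): [MAIN] PC=4: INC 2 -> ACC=6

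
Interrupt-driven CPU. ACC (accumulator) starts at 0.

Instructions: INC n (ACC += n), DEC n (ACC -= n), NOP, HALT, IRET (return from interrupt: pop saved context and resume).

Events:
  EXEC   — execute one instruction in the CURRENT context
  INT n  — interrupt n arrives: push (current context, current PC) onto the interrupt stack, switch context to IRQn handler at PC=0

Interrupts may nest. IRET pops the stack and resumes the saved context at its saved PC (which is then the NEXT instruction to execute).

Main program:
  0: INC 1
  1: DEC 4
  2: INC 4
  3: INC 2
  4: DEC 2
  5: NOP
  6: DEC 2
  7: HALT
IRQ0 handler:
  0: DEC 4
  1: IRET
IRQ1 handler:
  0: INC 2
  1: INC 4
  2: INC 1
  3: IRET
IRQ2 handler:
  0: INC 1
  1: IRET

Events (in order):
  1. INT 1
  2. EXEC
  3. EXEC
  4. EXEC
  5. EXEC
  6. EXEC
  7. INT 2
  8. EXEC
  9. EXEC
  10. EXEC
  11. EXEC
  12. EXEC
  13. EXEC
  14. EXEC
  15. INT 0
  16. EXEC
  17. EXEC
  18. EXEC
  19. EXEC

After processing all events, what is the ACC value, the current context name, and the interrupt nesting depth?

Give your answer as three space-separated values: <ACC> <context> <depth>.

Answer: 3 MAIN 0

Derivation:
Event 1 (INT 1): INT 1 arrives: push (MAIN, PC=0), enter IRQ1 at PC=0 (depth now 1)
Event 2 (EXEC): [IRQ1] PC=0: INC 2 -> ACC=2
Event 3 (EXEC): [IRQ1] PC=1: INC 4 -> ACC=6
Event 4 (EXEC): [IRQ1] PC=2: INC 1 -> ACC=7
Event 5 (EXEC): [IRQ1] PC=3: IRET -> resume MAIN at PC=0 (depth now 0)
Event 6 (EXEC): [MAIN] PC=0: INC 1 -> ACC=8
Event 7 (INT 2): INT 2 arrives: push (MAIN, PC=1), enter IRQ2 at PC=0 (depth now 1)
Event 8 (EXEC): [IRQ2] PC=0: INC 1 -> ACC=9
Event 9 (EXEC): [IRQ2] PC=1: IRET -> resume MAIN at PC=1 (depth now 0)
Event 10 (EXEC): [MAIN] PC=1: DEC 4 -> ACC=5
Event 11 (EXEC): [MAIN] PC=2: INC 4 -> ACC=9
Event 12 (EXEC): [MAIN] PC=3: INC 2 -> ACC=11
Event 13 (EXEC): [MAIN] PC=4: DEC 2 -> ACC=9
Event 14 (EXEC): [MAIN] PC=5: NOP
Event 15 (INT 0): INT 0 arrives: push (MAIN, PC=6), enter IRQ0 at PC=0 (depth now 1)
Event 16 (EXEC): [IRQ0] PC=0: DEC 4 -> ACC=5
Event 17 (EXEC): [IRQ0] PC=1: IRET -> resume MAIN at PC=6 (depth now 0)
Event 18 (EXEC): [MAIN] PC=6: DEC 2 -> ACC=3
Event 19 (EXEC): [MAIN] PC=7: HALT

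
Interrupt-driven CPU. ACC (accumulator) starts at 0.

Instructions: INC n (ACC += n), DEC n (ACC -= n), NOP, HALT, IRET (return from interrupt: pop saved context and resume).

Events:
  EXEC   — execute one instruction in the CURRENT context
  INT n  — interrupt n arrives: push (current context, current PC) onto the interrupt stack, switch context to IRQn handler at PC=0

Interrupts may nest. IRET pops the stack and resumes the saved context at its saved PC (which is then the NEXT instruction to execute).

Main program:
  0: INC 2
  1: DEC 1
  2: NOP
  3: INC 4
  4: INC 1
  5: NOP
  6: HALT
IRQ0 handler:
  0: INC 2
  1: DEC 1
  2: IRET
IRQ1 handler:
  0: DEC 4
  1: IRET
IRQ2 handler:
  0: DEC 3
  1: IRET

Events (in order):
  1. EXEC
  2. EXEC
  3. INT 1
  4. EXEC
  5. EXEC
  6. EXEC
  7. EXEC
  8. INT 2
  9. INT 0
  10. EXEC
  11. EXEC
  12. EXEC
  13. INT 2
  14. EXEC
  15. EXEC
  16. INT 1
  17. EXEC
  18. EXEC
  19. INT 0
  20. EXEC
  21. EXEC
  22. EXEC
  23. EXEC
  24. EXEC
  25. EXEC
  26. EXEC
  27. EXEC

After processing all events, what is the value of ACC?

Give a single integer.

Event 1 (EXEC): [MAIN] PC=0: INC 2 -> ACC=2
Event 2 (EXEC): [MAIN] PC=1: DEC 1 -> ACC=1
Event 3 (INT 1): INT 1 arrives: push (MAIN, PC=2), enter IRQ1 at PC=0 (depth now 1)
Event 4 (EXEC): [IRQ1] PC=0: DEC 4 -> ACC=-3
Event 5 (EXEC): [IRQ1] PC=1: IRET -> resume MAIN at PC=2 (depth now 0)
Event 6 (EXEC): [MAIN] PC=2: NOP
Event 7 (EXEC): [MAIN] PC=3: INC 4 -> ACC=1
Event 8 (INT 2): INT 2 arrives: push (MAIN, PC=4), enter IRQ2 at PC=0 (depth now 1)
Event 9 (INT 0): INT 0 arrives: push (IRQ2, PC=0), enter IRQ0 at PC=0 (depth now 2)
Event 10 (EXEC): [IRQ0] PC=0: INC 2 -> ACC=3
Event 11 (EXEC): [IRQ0] PC=1: DEC 1 -> ACC=2
Event 12 (EXEC): [IRQ0] PC=2: IRET -> resume IRQ2 at PC=0 (depth now 1)
Event 13 (INT 2): INT 2 arrives: push (IRQ2, PC=0), enter IRQ2 at PC=0 (depth now 2)
Event 14 (EXEC): [IRQ2] PC=0: DEC 3 -> ACC=-1
Event 15 (EXEC): [IRQ2] PC=1: IRET -> resume IRQ2 at PC=0 (depth now 1)
Event 16 (INT 1): INT 1 arrives: push (IRQ2, PC=0), enter IRQ1 at PC=0 (depth now 2)
Event 17 (EXEC): [IRQ1] PC=0: DEC 4 -> ACC=-5
Event 18 (EXEC): [IRQ1] PC=1: IRET -> resume IRQ2 at PC=0 (depth now 1)
Event 19 (INT 0): INT 0 arrives: push (IRQ2, PC=0), enter IRQ0 at PC=0 (depth now 2)
Event 20 (EXEC): [IRQ0] PC=0: INC 2 -> ACC=-3
Event 21 (EXEC): [IRQ0] PC=1: DEC 1 -> ACC=-4
Event 22 (EXEC): [IRQ0] PC=2: IRET -> resume IRQ2 at PC=0 (depth now 1)
Event 23 (EXEC): [IRQ2] PC=0: DEC 3 -> ACC=-7
Event 24 (EXEC): [IRQ2] PC=1: IRET -> resume MAIN at PC=4 (depth now 0)
Event 25 (EXEC): [MAIN] PC=4: INC 1 -> ACC=-6
Event 26 (EXEC): [MAIN] PC=5: NOP
Event 27 (EXEC): [MAIN] PC=6: HALT

Answer: -6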